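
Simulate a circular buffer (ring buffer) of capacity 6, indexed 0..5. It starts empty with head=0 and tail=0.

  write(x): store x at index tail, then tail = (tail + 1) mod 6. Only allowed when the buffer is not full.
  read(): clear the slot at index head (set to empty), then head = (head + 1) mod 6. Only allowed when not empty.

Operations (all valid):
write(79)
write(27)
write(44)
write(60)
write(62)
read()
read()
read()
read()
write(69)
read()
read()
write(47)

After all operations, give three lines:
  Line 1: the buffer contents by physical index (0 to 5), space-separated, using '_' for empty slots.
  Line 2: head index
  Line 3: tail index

Answer: 47 _ _ _ _ _
0
1

Derivation:
write(79): buf=[79 _ _ _ _ _], head=0, tail=1, size=1
write(27): buf=[79 27 _ _ _ _], head=0, tail=2, size=2
write(44): buf=[79 27 44 _ _ _], head=0, tail=3, size=3
write(60): buf=[79 27 44 60 _ _], head=0, tail=4, size=4
write(62): buf=[79 27 44 60 62 _], head=0, tail=5, size=5
read(): buf=[_ 27 44 60 62 _], head=1, tail=5, size=4
read(): buf=[_ _ 44 60 62 _], head=2, tail=5, size=3
read(): buf=[_ _ _ 60 62 _], head=3, tail=5, size=2
read(): buf=[_ _ _ _ 62 _], head=4, tail=5, size=1
write(69): buf=[_ _ _ _ 62 69], head=4, tail=0, size=2
read(): buf=[_ _ _ _ _ 69], head=5, tail=0, size=1
read(): buf=[_ _ _ _ _ _], head=0, tail=0, size=0
write(47): buf=[47 _ _ _ _ _], head=0, tail=1, size=1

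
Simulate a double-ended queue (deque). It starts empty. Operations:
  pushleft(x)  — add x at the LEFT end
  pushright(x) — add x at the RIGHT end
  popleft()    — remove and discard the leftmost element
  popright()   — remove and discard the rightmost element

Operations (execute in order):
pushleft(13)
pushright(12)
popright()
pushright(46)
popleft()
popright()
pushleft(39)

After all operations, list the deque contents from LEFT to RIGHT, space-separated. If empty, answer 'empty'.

Answer: 39

Derivation:
pushleft(13): [13]
pushright(12): [13, 12]
popright(): [13]
pushright(46): [13, 46]
popleft(): [46]
popright(): []
pushleft(39): [39]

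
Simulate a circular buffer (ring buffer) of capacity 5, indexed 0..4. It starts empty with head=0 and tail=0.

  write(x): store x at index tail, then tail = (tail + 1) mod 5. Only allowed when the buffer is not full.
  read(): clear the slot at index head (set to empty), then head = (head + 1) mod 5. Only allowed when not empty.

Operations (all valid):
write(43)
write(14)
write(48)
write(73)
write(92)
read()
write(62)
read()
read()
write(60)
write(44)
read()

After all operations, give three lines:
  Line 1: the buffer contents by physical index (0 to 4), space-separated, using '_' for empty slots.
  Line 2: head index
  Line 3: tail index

Answer: 62 60 44 _ 92
4
3

Derivation:
write(43): buf=[43 _ _ _ _], head=0, tail=1, size=1
write(14): buf=[43 14 _ _ _], head=0, tail=2, size=2
write(48): buf=[43 14 48 _ _], head=0, tail=3, size=3
write(73): buf=[43 14 48 73 _], head=0, tail=4, size=4
write(92): buf=[43 14 48 73 92], head=0, tail=0, size=5
read(): buf=[_ 14 48 73 92], head=1, tail=0, size=4
write(62): buf=[62 14 48 73 92], head=1, tail=1, size=5
read(): buf=[62 _ 48 73 92], head=2, tail=1, size=4
read(): buf=[62 _ _ 73 92], head=3, tail=1, size=3
write(60): buf=[62 60 _ 73 92], head=3, tail=2, size=4
write(44): buf=[62 60 44 73 92], head=3, tail=3, size=5
read(): buf=[62 60 44 _ 92], head=4, tail=3, size=4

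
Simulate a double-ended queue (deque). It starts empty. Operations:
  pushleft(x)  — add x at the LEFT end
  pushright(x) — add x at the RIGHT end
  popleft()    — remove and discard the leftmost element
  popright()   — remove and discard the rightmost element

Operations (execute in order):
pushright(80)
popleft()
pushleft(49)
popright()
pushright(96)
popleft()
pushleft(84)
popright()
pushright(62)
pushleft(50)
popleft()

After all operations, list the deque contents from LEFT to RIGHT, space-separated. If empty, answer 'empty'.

Answer: 62

Derivation:
pushright(80): [80]
popleft(): []
pushleft(49): [49]
popright(): []
pushright(96): [96]
popleft(): []
pushleft(84): [84]
popright(): []
pushright(62): [62]
pushleft(50): [50, 62]
popleft(): [62]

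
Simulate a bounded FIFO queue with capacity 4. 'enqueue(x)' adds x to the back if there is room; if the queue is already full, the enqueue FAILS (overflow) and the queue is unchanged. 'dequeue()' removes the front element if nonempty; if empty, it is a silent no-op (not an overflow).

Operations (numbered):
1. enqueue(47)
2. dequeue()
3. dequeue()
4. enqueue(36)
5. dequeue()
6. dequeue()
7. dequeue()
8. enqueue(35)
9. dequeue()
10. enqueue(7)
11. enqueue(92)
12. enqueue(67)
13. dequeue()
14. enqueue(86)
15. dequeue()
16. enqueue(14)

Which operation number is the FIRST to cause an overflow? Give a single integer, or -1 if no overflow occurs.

1. enqueue(47): size=1
2. dequeue(): size=0
3. dequeue(): empty, no-op, size=0
4. enqueue(36): size=1
5. dequeue(): size=0
6. dequeue(): empty, no-op, size=0
7. dequeue(): empty, no-op, size=0
8. enqueue(35): size=1
9. dequeue(): size=0
10. enqueue(7): size=1
11. enqueue(92): size=2
12. enqueue(67): size=3
13. dequeue(): size=2
14. enqueue(86): size=3
15. dequeue(): size=2
16. enqueue(14): size=3

Answer: -1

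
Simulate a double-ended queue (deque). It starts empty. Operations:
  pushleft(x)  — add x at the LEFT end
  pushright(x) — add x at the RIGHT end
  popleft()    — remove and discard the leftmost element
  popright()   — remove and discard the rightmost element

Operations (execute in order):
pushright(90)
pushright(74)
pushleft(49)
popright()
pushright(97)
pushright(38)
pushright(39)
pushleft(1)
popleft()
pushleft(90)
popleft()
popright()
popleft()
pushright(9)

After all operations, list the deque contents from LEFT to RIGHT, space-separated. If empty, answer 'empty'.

pushright(90): [90]
pushright(74): [90, 74]
pushleft(49): [49, 90, 74]
popright(): [49, 90]
pushright(97): [49, 90, 97]
pushright(38): [49, 90, 97, 38]
pushright(39): [49, 90, 97, 38, 39]
pushleft(1): [1, 49, 90, 97, 38, 39]
popleft(): [49, 90, 97, 38, 39]
pushleft(90): [90, 49, 90, 97, 38, 39]
popleft(): [49, 90, 97, 38, 39]
popright(): [49, 90, 97, 38]
popleft(): [90, 97, 38]
pushright(9): [90, 97, 38, 9]

Answer: 90 97 38 9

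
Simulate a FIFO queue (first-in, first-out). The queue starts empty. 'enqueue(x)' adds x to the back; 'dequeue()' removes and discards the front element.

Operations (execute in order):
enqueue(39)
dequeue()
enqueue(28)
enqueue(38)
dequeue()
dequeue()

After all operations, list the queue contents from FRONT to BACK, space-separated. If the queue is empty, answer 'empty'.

Answer: empty

Derivation:
enqueue(39): [39]
dequeue(): []
enqueue(28): [28]
enqueue(38): [28, 38]
dequeue(): [38]
dequeue(): []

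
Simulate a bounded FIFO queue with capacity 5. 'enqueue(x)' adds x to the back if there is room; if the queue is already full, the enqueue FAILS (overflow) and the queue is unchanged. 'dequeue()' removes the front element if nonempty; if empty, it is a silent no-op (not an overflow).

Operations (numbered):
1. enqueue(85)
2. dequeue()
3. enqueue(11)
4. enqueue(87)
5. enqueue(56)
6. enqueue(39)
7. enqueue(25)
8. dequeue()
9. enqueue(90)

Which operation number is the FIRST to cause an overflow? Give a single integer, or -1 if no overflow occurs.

Answer: -1

Derivation:
1. enqueue(85): size=1
2. dequeue(): size=0
3. enqueue(11): size=1
4. enqueue(87): size=2
5. enqueue(56): size=3
6. enqueue(39): size=4
7. enqueue(25): size=5
8. dequeue(): size=4
9. enqueue(90): size=5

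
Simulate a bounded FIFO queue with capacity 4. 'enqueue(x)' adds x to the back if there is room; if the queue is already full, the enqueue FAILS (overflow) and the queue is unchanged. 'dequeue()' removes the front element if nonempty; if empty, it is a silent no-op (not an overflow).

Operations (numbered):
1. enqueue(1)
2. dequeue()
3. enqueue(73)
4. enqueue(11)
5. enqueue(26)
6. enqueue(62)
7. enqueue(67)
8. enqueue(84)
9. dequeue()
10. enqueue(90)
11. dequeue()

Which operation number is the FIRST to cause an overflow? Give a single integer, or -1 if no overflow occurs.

1. enqueue(1): size=1
2. dequeue(): size=0
3. enqueue(73): size=1
4. enqueue(11): size=2
5. enqueue(26): size=3
6. enqueue(62): size=4
7. enqueue(67): size=4=cap → OVERFLOW (fail)
8. enqueue(84): size=4=cap → OVERFLOW (fail)
9. dequeue(): size=3
10. enqueue(90): size=4
11. dequeue(): size=3

Answer: 7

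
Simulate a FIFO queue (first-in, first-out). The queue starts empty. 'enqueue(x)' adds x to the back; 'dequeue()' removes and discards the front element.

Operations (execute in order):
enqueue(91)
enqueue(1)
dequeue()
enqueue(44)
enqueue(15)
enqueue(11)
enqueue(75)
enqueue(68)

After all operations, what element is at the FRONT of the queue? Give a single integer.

Answer: 1

Derivation:
enqueue(91): queue = [91]
enqueue(1): queue = [91, 1]
dequeue(): queue = [1]
enqueue(44): queue = [1, 44]
enqueue(15): queue = [1, 44, 15]
enqueue(11): queue = [1, 44, 15, 11]
enqueue(75): queue = [1, 44, 15, 11, 75]
enqueue(68): queue = [1, 44, 15, 11, 75, 68]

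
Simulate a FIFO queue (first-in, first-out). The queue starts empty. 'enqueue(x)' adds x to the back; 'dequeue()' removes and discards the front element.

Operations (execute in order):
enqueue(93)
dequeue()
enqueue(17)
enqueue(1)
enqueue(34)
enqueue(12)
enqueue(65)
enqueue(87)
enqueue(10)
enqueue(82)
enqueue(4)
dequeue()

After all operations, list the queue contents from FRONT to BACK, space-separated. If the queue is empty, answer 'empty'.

Answer: 1 34 12 65 87 10 82 4

Derivation:
enqueue(93): [93]
dequeue(): []
enqueue(17): [17]
enqueue(1): [17, 1]
enqueue(34): [17, 1, 34]
enqueue(12): [17, 1, 34, 12]
enqueue(65): [17, 1, 34, 12, 65]
enqueue(87): [17, 1, 34, 12, 65, 87]
enqueue(10): [17, 1, 34, 12, 65, 87, 10]
enqueue(82): [17, 1, 34, 12, 65, 87, 10, 82]
enqueue(4): [17, 1, 34, 12, 65, 87, 10, 82, 4]
dequeue(): [1, 34, 12, 65, 87, 10, 82, 4]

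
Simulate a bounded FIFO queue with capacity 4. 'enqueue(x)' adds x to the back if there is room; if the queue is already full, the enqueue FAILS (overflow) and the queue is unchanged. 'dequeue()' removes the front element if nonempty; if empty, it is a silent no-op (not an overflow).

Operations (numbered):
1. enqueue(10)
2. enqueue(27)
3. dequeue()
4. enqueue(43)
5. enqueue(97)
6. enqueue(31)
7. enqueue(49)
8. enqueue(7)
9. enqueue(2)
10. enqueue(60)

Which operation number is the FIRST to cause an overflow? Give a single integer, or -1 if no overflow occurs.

Answer: 7

Derivation:
1. enqueue(10): size=1
2. enqueue(27): size=2
3. dequeue(): size=1
4. enqueue(43): size=2
5. enqueue(97): size=3
6. enqueue(31): size=4
7. enqueue(49): size=4=cap → OVERFLOW (fail)
8. enqueue(7): size=4=cap → OVERFLOW (fail)
9. enqueue(2): size=4=cap → OVERFLOW (fail)
10. enqueue(60): size=4=cap → OVERFLOW (fail)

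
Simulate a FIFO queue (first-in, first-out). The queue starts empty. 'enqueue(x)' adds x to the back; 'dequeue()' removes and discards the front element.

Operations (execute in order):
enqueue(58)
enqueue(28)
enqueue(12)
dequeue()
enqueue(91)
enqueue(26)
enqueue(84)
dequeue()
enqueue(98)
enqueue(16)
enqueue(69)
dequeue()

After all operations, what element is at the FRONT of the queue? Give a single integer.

enqueue(58): queue = [58]
enqueue(28): queue = [58, 28]
enqueue(12): queue = [58, 28, 12]
dequeue(): queue = [28, 12]
enqueue(91): queue = [28, 12, 91]
enqueue(26): queue = [28, 12, 91, 26]
enqueue(84): queue = [28, 12, 91, 26, 84]
dequeue(): queue = [12, 91, 26, 84]
enqueue(98): queue = [12, 91, 26, 84, 98]
enqueue(16): queue = [12, 91, 26, 84, 98, 16]
enqueue(69): queue = [12, 91, 26, 84, 98, 16, 69]
dequeue(): queue = [91, 26, 84, 98, 16, 69]

Answer: 91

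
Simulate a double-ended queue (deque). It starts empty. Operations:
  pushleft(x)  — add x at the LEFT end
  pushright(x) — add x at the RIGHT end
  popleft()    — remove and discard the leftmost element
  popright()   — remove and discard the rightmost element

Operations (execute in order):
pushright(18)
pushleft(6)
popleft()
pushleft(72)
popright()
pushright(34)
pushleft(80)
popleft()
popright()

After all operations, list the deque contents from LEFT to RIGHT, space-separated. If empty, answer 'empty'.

pushright(18): [18]
pushleft(6): [6, 18]
popleft(): [18]
pushleft(72): [72, 18]
popright(): [72]
pushright(34): [72, 34]
pushleft(80): [80, 72, 34]
popleft(): [72, 34]
popright(): [72]

Answer: 72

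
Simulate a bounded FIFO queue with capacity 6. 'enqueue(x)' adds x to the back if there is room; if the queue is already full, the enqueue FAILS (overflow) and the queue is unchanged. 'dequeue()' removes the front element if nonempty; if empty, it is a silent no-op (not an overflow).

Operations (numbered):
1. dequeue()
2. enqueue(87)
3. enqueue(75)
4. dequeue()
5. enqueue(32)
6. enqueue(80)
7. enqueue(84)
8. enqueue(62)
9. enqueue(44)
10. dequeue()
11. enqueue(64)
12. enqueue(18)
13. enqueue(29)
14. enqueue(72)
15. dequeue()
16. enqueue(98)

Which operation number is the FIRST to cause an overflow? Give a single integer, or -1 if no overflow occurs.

1. dequeue(): empty, no-op, size=0
2. enqueue(87): size=1
3. enqueue(75): size=2
4. dequeue(): size=1
5. enqueue(32): size=2
6. enqueue(80): size=3
7. enqueue(84): size=4
8. enqueue(62): size=5
9. enqueue(44): size=6
10. dequeue(): size=5
11. enqueue(64): size=6
12. enqueue(18): size=6=cap → OVERFLOW (fail)
13. enqueue(29): size=6=cap → OVERFLOW (fail)
14. enqueue(72): size=6=cap → OVERFLOW (fail)
15. dequeue(): size=5
16. enqueue(98): size=6

Answer: 12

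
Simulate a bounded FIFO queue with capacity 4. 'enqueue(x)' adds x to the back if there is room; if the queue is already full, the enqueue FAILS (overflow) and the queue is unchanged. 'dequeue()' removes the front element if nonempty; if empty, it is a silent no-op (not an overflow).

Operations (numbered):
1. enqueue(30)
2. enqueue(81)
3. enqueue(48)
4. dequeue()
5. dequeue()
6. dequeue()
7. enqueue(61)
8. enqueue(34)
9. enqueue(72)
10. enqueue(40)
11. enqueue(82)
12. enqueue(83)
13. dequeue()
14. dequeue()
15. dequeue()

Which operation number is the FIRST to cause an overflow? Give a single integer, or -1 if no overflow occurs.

Answer: 11

Derivation:
1. enqueue(30): size=1
2. enqueue(81): size=2
3. enqueue(48): size=3
4. dequeue(): size=2
5. dequeue(): size=1
6. dequeue(): size=0
7. enqueue(61): size=1
8. enqueue(34): size=2
9. enqueue(72): size=3
10. enqueue(40): size=4
11. enqueue(82): size=4=cap → OVERFLOW (fail)
12. enqueue(83): size=4=cap → OVERFLOW (fail)
13. dequeue(): size=3
14. dequeue(): size=2
15. dequeue(): size=1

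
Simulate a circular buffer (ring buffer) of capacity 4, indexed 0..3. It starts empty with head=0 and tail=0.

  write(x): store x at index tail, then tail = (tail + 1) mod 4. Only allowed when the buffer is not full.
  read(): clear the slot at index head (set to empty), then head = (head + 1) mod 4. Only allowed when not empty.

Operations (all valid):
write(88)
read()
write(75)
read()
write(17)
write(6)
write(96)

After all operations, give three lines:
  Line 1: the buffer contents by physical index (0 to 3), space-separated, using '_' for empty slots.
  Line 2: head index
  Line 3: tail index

Answer: 96 _ 17 6
2
1

Derivation:
write(88): buf=[88 _ _ _], head=0, tail=1, size=1
read(): buf=[_ _ _ _], head=1, tail=1, size=0
write(75): buf=[_ 75 _ _], head=1, tail=2, size=1
read(): buf=[_ _ _ _], head=2, tail=2, size=0
write(17): buf=[_ _ 17 _], head=2, tail=3, size=1
write(6): buf=[_ _ 17 6], head=2, tail=0, size=2
write(96): buf=[96 _ 17 6], head=2, tail=1, size=3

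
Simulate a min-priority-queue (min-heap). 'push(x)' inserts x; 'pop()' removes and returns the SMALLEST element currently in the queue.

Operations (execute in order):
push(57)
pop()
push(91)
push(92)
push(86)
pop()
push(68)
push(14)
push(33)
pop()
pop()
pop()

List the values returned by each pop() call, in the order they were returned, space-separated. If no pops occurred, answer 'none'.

Answer: 57 86 14 33 68

Derivation:
push(57): heap contents = [57]
pop() → 57: heap contents = []
push(91): heap contents = [91]
push(92): heap contents = [91, 92]
push(86): heap contents = [86, 91, 92]
pop() → 86: heap contents = [91, 92]
push(68): heap contents = [68, 91, 92]
push(14): heap contents = [14, 68, 91, 92]
push(33): heap contents = [14, 33, 68, 91, 92]
pop() → 14: heap contents = [33, 68, 91, 92]
pop() → 33: heap contents = [68, 91, 92]
pop() → 68: heap contents = [91, 92]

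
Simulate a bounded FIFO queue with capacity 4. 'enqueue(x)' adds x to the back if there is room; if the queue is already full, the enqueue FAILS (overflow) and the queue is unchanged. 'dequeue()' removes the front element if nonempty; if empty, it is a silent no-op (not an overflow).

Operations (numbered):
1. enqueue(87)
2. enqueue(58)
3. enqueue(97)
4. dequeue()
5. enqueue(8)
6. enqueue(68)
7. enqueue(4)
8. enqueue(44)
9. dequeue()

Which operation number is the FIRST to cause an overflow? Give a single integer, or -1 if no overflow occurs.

1. enqueue(87): size=1
2. enqueue(58): size=2
3. enqueue(97): size=3
4. dequeue(): size=2
5. enqueue(8): size=3
6. enqueue(68): size=4
7. enqueue(4): size=4=cap → OVERFLOW (fail)
8. enqueue(44): size=4=cap → OVERFLOW (fail)
9. dequeue(): size=3

Answer: 7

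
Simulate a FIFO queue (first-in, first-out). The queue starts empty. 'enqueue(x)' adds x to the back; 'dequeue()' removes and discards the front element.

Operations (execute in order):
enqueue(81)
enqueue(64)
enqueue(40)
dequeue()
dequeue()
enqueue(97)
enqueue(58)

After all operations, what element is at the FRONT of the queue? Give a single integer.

Answer: 40

Derivation:
enqueue(81): queue = [81]
enqueue(64): queue = [81, 64]
enqueue(40): queue = [81, 64, 40]
dequeue(): queue = [64, 40]
dequeue(): queue = [40]
enqueue(97): queue = [40, 97]
enqueue(58): queue = [40, 97, 58]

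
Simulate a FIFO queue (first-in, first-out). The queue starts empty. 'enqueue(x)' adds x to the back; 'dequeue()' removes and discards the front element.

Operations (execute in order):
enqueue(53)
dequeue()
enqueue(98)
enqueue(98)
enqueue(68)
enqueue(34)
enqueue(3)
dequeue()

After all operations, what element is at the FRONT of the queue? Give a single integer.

enqueue(53): queue = [53]
dequeue(): queue = []
enqueue(98): queue = [98]
enqueue(98): queue = [98, 98]
enqueue(68): queue = [98, 98, 68]
enqueue(34): queue = [98, 98, 68, 34]
enqueue(3): queue = [98, 98, 68, 34, 3]
dequeue(): queue = [98, 68, 34, 3]

Answer: 98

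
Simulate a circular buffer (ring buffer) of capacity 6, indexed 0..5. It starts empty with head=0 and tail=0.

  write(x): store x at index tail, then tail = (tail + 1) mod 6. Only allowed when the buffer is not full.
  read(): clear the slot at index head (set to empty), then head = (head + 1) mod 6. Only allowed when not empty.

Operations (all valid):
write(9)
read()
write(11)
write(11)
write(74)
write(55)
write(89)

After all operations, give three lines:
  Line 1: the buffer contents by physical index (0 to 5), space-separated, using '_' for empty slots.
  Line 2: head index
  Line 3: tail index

write(9): buf=[9 _ _ _ _ _], head=0, tail=1, size=1
read(): buf=[_ _ _ _ _ _], head=1, tail=1, size=0
write(11): buf=[_ 11 _ _ _ _], head=1, tail=2, size=1
write(11): buf=[_ 11 11 _ _ _], head=1, tail=3, size=2
write(74): buf=[_ 11 11 74 _ _], head=1, tail=4, size=3
write(55): buf=[_ 11 11 74 55 _], head=1, tail=5, size=4
write(89): buf=[_ 11 11 74 55 89], head=1, tail=0, size=5

Answer: _ 11 11 74 55 89
1
0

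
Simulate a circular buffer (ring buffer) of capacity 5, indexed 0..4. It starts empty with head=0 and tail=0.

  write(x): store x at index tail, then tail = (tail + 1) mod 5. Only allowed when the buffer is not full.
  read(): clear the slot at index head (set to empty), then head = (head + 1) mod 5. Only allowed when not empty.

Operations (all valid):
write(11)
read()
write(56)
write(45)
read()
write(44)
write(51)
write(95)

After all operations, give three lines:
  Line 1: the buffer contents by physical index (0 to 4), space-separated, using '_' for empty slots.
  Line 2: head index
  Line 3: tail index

Answer: 95 _ 45 44 51
2
1

Derivation:
write(11): buf=[11 _ _ _ _], head=0, tail=1, size=1
read(): buf=[_ _ _ _ _], head=1, tail=1, size=0
write(56): buf=[_ 56 _ _ _], head=1, tail=2, size=1
write(45): buf=[_ 56 45 _ _], head=1, tail=3, size=2
read(): buf=[_ _ 45 _ _], head=2, tail=3, size=1
write(44): buf=[_ _ 45 44 _], head=2, tail=4, size=2
write(51): buf=[_ _ 45 44 51], head=2, tail=0, size=3
write(95): buf=[95 _ 45 44 51], head=2, tail=1, size=4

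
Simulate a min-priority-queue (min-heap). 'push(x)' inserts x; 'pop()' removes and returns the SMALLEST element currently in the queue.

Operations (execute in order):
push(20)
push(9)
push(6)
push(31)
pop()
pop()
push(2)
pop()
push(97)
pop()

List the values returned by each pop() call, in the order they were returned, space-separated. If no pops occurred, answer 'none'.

push(20): heap contents = [20]
push(9): heap contents = [9, 20]
push(6): heap contents = [6, 9, 20]
push(31): heap contents = [6, 9, 20, 31]
pop() → 6: heap contents = [9, 20, 31]
pop() → 9: heap contents = [20, 31]
push(2): heap contents = [2, 20, 31]
pop() → 2: heap contents = [20, 31]
push(97): heap contents = [20, 31, 97]
pop() → 20: heap contents = [31, 97]

Answer: 6 9 2 20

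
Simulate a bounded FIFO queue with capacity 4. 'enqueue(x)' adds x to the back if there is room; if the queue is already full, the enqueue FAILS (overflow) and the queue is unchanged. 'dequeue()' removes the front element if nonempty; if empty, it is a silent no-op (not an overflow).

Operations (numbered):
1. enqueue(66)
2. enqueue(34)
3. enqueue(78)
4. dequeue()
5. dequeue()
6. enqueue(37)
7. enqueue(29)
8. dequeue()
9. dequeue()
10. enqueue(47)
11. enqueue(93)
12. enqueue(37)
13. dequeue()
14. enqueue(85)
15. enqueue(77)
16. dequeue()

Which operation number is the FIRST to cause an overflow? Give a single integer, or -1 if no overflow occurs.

1. enqueue(66): size=1
2. enqueue(34): size=2
3. enqueue(78): size=3
4. dequeue(): size=2
5. dequeue(): size=1
6. enqueue(37): size=2
7. enqueue(29): size=3
8. dequeue(): size=2
9. dequeue(): size=1
10. enqueue(47): size=2
11. enqueue(93): size=3
12. enqueue(37): size=4
13. dequeue(): size=3
14. enqueue(85): size=4
15. enqueue(77): size=4=cap → OVERFLOW (fail)
16. dequeue(): size=3

Answer: 15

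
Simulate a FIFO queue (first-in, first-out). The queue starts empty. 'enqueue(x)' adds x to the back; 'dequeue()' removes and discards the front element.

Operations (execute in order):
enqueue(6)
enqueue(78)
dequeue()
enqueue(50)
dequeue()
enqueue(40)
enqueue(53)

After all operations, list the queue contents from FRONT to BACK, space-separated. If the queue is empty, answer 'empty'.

enqueue(6): [6]
enqueue(78): [6, 78]
dequeue(): [78]
enqueue(50): [78, 50]
dequeue(): [50]
enqueue(40): [50, 40]
enqueue(53): [50, 40, 53]

Answer: 50 40 53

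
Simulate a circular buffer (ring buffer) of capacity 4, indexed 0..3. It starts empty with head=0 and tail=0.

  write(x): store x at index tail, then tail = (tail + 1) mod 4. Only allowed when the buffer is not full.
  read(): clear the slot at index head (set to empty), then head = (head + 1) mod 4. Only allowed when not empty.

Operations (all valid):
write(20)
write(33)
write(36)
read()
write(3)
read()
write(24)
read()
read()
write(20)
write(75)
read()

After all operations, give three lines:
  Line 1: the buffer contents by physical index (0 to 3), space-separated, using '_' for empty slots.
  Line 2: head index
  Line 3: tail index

Answer: _ 20 75 _
1
3

Derivation:
write(20): buf=[20 _ _ _], head=0, tail=1, size=1
write(33): buf=[20 33 _ _], head=0, tail=2, size=2
write(36): buf=[20 33 36 _], head=0, tail=3, size=3
read(): buf=[_ 33 36 _], head=1, tail=3, size=2
write(3): buf=[_ 33 36 3], head=1, tail=0, size=3
read(): buf=[_ _ 36 3], head=2, tail=0, size=2
write(24): buf=[24 _ 36 3], head=2, tail=1, size=3
read(): buf=[24 _ _ 3], head=3, tail=1, size=2
read(): buf=[24 _ _ _], head=0, tail=1, size=1
write(20): buf=[24 20 _ _], head=0, tail=2, size=2
write(75): buf=[24 20 75 _], head=0, tail=3, size=3
read(): buf=[_ 20 75 _], head=1, tail=3, size=2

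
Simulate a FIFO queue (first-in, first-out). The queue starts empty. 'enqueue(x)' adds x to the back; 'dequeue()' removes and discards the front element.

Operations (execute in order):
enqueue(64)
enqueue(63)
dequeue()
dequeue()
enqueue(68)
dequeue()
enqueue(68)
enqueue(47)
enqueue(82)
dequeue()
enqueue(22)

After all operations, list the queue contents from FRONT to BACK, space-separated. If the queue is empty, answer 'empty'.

Answer: 47 82 22

Derivation:
enqueue(64): [64]
enqueue(63): [64, 63]
dequeue(): [63]
dequeue(): []
enqueue(68): [68]
dequeue(): []
enqueue(68): [68]
enqueue(47): [68, 47]
enqueue(82): [68, 47, 82]
dequeue(): [47, 82]
enqueue(22): [47, 82, 22]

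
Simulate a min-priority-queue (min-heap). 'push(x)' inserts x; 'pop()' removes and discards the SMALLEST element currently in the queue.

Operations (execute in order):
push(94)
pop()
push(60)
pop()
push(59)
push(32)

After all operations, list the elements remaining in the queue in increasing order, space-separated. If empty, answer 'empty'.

Answer: 32 59

Derivation:
push(94): heap contents = [94]
pop() → 94: heap contents = []
push(60): heap contents = [60]
pop() → 60: heap contents = []
push(59): heap contents = [59]
push(32): heap contents = [32, 59]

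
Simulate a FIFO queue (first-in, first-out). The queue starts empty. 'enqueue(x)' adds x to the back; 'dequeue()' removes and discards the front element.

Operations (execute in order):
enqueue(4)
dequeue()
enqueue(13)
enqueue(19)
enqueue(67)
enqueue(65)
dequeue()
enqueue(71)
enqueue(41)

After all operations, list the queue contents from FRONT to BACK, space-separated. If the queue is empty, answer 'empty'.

enqueue(4): [4]
dequeue(): []
enqueue(13): [13]
enqueue(19): [13, 19]
enqueue(67): [13, 19, 67]
enqueue(65): [13, 19, 67, 65]
dequeue(): [19, 67, 65]
enqueue(71): [19, 67, 65, 71]
enqueue(41): [19, 67, 65, 71, 41]

Answer: 19 67 65 71 41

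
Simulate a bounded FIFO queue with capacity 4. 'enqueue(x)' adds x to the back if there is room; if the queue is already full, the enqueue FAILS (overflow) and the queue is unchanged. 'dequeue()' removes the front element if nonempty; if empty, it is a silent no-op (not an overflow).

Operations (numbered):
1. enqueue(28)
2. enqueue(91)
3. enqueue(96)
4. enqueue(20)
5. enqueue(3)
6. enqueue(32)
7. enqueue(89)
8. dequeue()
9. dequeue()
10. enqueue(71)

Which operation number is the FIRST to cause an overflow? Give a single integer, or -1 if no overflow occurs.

1. enqueue(28): size=1
2. enqueue(91): size=2
3. enqueue(96): size=3
4. enqueue(20): size=4
5. enqueue(3): size=4=cap → OVERFLOW (fail)
6. enqueue(32): size=4=cap → OVERFLOW (fail)
7. enqueue(89): size=4=cap → OVERFLOW (fail)
8. dequeue(): size=3
9. dequeue(): size=2
10. enqueue(71): size=3

Answer: 5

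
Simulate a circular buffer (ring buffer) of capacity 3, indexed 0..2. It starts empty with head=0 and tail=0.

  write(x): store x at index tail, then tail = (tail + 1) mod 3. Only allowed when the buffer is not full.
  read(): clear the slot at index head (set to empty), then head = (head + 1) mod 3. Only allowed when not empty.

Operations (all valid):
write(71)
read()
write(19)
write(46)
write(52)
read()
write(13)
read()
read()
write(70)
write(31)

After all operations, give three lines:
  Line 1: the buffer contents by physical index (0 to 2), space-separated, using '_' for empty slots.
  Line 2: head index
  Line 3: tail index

write(71): buf=[71 _ _], head=0, tail=1, size=1
read(): buf=[_ _ _], head=1, tail=1, size=0
write(19): buf=[_ 19 _], head=1, tail=2, size=1
write(46): buf=[_ 19 46], head=1, tail=0, size=2
write(52): buf=[52 19 46], head=1, tail=1, size=3
read(): buf=[52 _ 46], head=2, tail=1, size=2
write(13): buf=[52 13 46], head=2, tail=2, size=3
read(): buf=[52 13 _], head=0, tail=2, size=2
read(): buf=[_ 13 _], head=1, tail=2, size=1
write(70): buf=[_ 13 70], head=1, tail=0, size=2
write(31): buf=[31 13 70], head=1, tail=1, size=3

Answer: 31 13 70
1
1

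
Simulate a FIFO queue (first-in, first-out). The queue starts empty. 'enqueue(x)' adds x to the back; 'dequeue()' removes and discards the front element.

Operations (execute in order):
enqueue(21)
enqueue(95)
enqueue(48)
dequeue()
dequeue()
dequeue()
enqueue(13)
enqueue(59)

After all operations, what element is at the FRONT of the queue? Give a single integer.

enqueue(21): queue = [21]
enqueue(95): queue = [21, 95]
enqueue(48): queue = [21, 95, 48]
dequeue(): queue = [95, 48]
dequeue(): queue = [48]
dequeue(): queue = []
enqueue(13): queue = [13]
enqueue(59): queue = [13, 59]

Answer: 13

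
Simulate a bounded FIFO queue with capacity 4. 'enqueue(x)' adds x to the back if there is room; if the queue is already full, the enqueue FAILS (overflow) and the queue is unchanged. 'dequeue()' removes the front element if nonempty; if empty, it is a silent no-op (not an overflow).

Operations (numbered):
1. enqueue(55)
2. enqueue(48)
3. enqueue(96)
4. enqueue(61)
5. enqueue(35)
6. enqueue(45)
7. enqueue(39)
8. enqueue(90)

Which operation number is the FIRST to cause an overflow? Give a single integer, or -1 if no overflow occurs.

1. enqueue(55): size=1
2. enqueue(48): size=2
3. enqueue(96): size=3
4. enqueue(61): size=4
5. enqueue(35): size=4=cap → OVERFLOW (fail)
6. enqueue(45): size=4=cap → OVERFLOW (fail)
7. enqueue(39): size=4=cap → OVERFLOW (fail)
8. enqueue(90): size=4=cap → OVERFLOW (fail)

Answer: 5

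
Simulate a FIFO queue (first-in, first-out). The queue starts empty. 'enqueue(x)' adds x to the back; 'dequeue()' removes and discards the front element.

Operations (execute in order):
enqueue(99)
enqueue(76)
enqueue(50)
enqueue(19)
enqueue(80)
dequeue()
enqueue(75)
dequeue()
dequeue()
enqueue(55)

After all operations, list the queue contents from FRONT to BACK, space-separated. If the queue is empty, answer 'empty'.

Answer: 19 80 75 55

Derivation:
enqueue(99): [99]
enqueue(76): [99, 76]
enqueue(50): [99, 76, 50]
enqueue(19): [99, 76, 50, 19]
enqueue(80): [99, 76, 50, 19, 80]
dequeue(): [76, 50, 19, 80]
enqueue(75): [76, 50, 19, 80, 75]
dequeue(): [50, 19, 80, 75]
dequeue(): [19, 80, 75]
enqueue(55): [19, 80, 75, 55]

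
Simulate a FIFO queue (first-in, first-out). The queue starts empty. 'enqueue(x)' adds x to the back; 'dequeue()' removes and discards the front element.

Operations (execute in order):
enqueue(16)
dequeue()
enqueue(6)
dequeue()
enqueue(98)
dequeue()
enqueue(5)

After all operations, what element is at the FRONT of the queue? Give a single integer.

enqueue(16): queue = [16]
dequeue(): queue = []
enqueue(6): queue = [6]
dequeue(): queue = []
enqueue(98): queue = [98]
dequeue(): queue = []
enqueue(5): queue = [5]

Answer: 5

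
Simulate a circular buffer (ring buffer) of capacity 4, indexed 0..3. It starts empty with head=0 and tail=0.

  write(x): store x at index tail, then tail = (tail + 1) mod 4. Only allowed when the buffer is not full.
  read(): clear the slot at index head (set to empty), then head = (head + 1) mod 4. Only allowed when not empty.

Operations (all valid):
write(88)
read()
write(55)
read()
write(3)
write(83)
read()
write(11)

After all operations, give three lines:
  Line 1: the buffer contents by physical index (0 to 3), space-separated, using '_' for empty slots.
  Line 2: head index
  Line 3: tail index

Answer: 11 _ _ 83
3
1

Derivation:
write(88): buf=[88 _ _ _], head=0, tail=1, size=1
read(): buf=[_ _ _ _], head=1, tail=1, size=0
write(55): buf=[_ 55 _ _], head=1, tail=2, size=1
read(): buf=[_ _ _ _], head=2, tail=2, size=0
write(3): buf=[_ _ 3 _], head=2, tail=3, size=1
write(83): buf=[_ _ 3 83], head=2, tail=0, size=2
read(): buf=[_ _ _ 83], head=3, tail=0, size=1
write(11): buf=[11 _ _ 83], head=3, tail=1, size=2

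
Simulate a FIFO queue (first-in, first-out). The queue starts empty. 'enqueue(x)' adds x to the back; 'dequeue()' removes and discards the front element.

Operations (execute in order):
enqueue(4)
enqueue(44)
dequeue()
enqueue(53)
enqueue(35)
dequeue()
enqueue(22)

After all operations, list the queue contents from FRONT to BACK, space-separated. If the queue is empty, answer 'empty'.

Answer: 53 35 22

Derivation:
enqueue(4): [4]
enqueue(44): [4, 44]
dequeue(): [44]
enqueue(53): [44, 53]
enqueue(35): [44, 53, 35]
dequeue(): [53, 35]
enqueue(22): [53, 35, 22]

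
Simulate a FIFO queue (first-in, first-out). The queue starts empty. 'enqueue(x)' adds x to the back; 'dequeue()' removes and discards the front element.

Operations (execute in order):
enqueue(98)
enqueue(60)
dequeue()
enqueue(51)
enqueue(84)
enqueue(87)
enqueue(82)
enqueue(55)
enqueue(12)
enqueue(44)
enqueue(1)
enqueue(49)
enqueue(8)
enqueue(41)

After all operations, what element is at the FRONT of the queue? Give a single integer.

enqueue(98): queue = [98]
enqueue(60): queue = [98, 60]
dequeue(): queue = [60]
enqueue(51): queue = [60, 51]
enqueue(84): queue = [60, 51, 84]
enqueue(87): queue = [60, 51, 84, 87]
enqueue(82): queue = [60, 51, 84, 87, 82]
enqueue(55): queue = [60, 51, 84, 87, 82, 55]
enqueue(12): queue = [60, 51, 84, 87, 82, 55, 12]
enqueue(44): queue = [60, 51, 84, 87, 82, 55, 12, 44]
enqueue(1): queue = [60, 51, 84, 87, 82, 55, 12, 44, 1]
enqueue(49): queue = [60, 51, 84, 87, 82, 55, 12, 44, 1, 49]
enqueue(8): queue = [60, 51, 84, 87, 82, 55, 12, 44, 1, 49, 8]
enqueue(41): queue = [60, 51, 84, 87, 82, 55, 12, 44, 1, 49, 8, 41]

Answer: 60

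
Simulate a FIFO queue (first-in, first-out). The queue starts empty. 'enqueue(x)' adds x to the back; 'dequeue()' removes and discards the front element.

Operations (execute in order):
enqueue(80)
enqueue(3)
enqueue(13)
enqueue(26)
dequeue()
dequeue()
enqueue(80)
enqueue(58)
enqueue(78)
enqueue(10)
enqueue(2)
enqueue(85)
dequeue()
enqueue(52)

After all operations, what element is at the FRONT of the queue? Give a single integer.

enqueue(80): queue = [80]
enqueue(3): queue = [80, 3]
enqueue(13): queue = [80, 3, 13]
enqueue(26): queue = [80, 3, 13, 26]
dequeue(): queue = [3, 13, 26]
dequeue(): queue = [13, 26]
enqueue(80): queue = [13, 26, 80]
enqueue(58): queue = [13, 26, 80, 58]
enqueue(78): queue = [13, 26, 80, 58, 78]
enqueue(10): queue = [13, 26, 80, 58, 78, 10]
enqueue(2): queue = [13, 26, 80, 58, 78, 10, 2]
enqueue(85): queue = [13, 26, 80, 58, 78, 10, 2, 85]
dequeue(): queue = [26, 80, 58, 78, 10, 2, 85]
enqueue(52): queue = [26, 80, 58, 78, 10, 2, 85, 52]

Answer: 26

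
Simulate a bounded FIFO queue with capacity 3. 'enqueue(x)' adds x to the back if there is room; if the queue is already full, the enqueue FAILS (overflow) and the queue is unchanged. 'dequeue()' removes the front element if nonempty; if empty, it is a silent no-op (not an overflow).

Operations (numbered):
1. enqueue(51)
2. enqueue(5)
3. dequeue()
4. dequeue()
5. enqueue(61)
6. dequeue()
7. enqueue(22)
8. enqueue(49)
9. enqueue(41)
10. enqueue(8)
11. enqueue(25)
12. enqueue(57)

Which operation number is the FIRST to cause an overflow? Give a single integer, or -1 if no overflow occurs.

Answer: 10

Derivation:
1. enqueue(51): size=1
2. enqueue(5): size=2
3. dequeue(): size=1
4. dequeue(): size=0
5. enqueue(61): size=1
6. dequeue(): size=0
7. enqueue(22): size=1
8. enqueue(49): size=2
9. enqueue(41): size=3
10. enqueue(8): size=3=cap → OVERFLOW (fail)
11. enqueue(25): size=3=cap → OVERFLOW (fail)
12. enqueue(57): size=3=cap → OVERFLOW (fail)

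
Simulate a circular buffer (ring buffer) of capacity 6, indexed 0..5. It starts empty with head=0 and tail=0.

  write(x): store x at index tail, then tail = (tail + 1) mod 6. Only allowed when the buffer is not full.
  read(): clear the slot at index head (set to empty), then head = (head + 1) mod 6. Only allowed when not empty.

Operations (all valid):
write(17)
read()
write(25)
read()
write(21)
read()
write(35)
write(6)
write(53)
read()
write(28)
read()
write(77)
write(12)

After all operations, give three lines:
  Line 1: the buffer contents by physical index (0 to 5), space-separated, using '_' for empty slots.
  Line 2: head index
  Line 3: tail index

write(17): buf=[17 _ _ _ _ _], head=0, tail=1, size=1
read(): buf=[_ _ _ _ _ _], head=1, tail=1, size=0
write(25): buf=[_ 25 _ _ _ _], head=1, tail=2, size=1
read(): buf=[_ _ _ _ _ _], head=2, tail=2, size=0
write(21): buf=[_ _ 21 _ _ _], head=2, tail=3, size=1
read(): buf=[_ _ _ _ _ _], head=3, tail=3, size=0
write(35): buf=[_ _ _ 35 _ _], head=3, tail=4, size=1
write(6): buf=[_ _ _ 35 6 _], head=3, tail=5, size=2
write(53): buf=[_ _ _ 35 6 53], head=3, tail=0, size=3
read(): buf=[_ _ _ _ 6 53], head=4, tail=0, size=2
write(28): buf=[28 _ _ _ 6 53], head=4, tail=1, size=3
read(): buf=[28 _ _ _ _ 53], head=5, tail=1, size=2
write(77): buf=[28 77 _ _ _ 53], head=5, tail=2, size=3
write(12): buf=[28 77 12 _ _ 53], head=5, tail=3, size=4

Answer: 28 77 12 _ _ 53
5
3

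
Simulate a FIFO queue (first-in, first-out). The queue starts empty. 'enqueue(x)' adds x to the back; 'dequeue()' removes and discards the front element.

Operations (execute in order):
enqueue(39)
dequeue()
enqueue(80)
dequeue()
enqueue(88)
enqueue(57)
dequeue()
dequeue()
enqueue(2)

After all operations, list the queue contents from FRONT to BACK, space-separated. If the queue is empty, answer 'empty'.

Answer: 2

Derivation:
enqueue(39): [39]
dequeue(): []
enqueue(80): [80]
dequeue(): []
enqueue(88): [88]
enqueue(57): [88, 57]
dequeue(): [57]
dequeue(): []
enqueue(2): [2]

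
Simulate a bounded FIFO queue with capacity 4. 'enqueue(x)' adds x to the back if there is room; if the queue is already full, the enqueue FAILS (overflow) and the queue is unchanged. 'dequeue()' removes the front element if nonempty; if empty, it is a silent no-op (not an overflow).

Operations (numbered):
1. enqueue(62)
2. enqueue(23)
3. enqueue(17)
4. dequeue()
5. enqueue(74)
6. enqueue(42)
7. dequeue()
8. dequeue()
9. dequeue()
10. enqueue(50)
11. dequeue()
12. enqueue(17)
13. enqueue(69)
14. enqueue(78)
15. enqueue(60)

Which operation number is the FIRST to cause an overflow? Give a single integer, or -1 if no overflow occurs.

Answer: 15

Derivation:
1. enqueue(62): size=1
2. enqueue(23): size=2
3. enqueue(17): size=3
4. dequeue(): size=2
5. enqueue(74): size=3
6. enqueue(42): size=4
7. dequeue(): size=3
8. dequeue(): size=2
9. dequeue(): size=1
10. enqueue(50): size=2
11. dequeue(): size=1
12. enqueue(17): size=2
13. enqueue(69): size=3
14. enqueue(78): size=4
15. enqueue(60): size=4=cap → OVERFLOW (fail)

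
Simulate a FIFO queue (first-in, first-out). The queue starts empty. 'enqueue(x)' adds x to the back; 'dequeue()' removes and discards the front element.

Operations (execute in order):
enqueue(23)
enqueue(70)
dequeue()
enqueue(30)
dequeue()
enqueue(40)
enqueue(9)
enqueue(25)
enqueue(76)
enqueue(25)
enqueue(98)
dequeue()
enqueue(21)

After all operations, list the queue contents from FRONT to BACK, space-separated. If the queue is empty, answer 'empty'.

Answer: 40 9 25 76 25 98 21

Derivation:
enqueue(23): [23]
enqueue(70): [23, 70]
dequeue(): [70]
enqueue(30): [70, 30]
dequeue(): [30]
enqueue(40): [30, 40]
enqueue(9): [30, 40, 9]
enqueue(25): [30, 40, 9, 25]
enqueue(76): [30, 40, 9, 25, 76]
enqueue(25): [30, 40, 9, 25, 76, 25]
enqueue(98): [30, 40, 9, 25, 76, 25, 98]
dequeue(): [40, 9, 25, 76, 25, 98]
enqueue(21): [40, 9, 25, 76, 25, 98, 21]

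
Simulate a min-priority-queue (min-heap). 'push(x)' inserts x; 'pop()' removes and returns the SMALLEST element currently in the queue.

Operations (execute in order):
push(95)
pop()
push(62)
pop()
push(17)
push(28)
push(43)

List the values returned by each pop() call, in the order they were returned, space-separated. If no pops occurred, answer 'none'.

Answer: 95 62

Derivation:
push(95): heap contents = [95]
pop() → 95: heap contents = []
push(62): heap contents = [62]
pop() → 62: heap contents = []
push(17): heap contents = [17]
push(28): heap contents = [17, 28]
push(43): heap contents = [17, 28, 43]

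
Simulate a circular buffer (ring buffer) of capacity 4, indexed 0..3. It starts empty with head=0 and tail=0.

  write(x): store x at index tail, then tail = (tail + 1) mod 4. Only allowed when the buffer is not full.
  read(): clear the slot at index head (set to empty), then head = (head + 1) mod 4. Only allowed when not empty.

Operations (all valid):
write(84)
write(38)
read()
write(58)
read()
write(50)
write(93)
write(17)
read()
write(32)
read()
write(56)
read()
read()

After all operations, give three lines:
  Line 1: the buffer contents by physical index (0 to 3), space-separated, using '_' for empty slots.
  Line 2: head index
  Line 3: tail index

Answer: _ _ 32 56
2
0

Derivation:
write(84): buf=[84 _ _ _], head=0, tail=1, size=1
write(38): buf=[84 38 _ _], head=0, tail=2, size=2
read(): buf=[_ 38 _ _], head=1, tail=2, size=1
write(58): buf=[_ 38 58 _], head=1, tail=3, size=2
read(): buf=[_ _ 58 _], head=2, tail=3, size=1
write(50): buf=[_ _ 58 50], head=2, tail=0, size=2
write(93): buf=[93 _ 58 50], head=2, tail=1, size=3
write(17): buf=[93 17 58 50], head=2, tail=2, size=4
read(): buf=[93 17 _ 50], head=3, tail=2, size=3
write(32): buf=[93 17 32 50], head=3, tail=3, size=4
read(): buf=[93 17 32 _], head=0, tail=3, size=3
write(56): buf=[93 17 32 56], head=0, tail=0, size=4
read(): buf=[_ 17 32 56], head=1, tail=0, size=3
read(): buf=[_ _ 32 56], head=2, tail=0, size=2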